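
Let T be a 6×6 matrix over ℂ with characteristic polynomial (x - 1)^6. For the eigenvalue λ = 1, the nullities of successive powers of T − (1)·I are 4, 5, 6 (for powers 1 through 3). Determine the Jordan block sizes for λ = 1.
Block sizes for λ = 1: [3, 1, 1, 1]

From the dimensions of kernels of powers, the number of Jordan blocks of size at least j is d_j − d_{j−1} where d_j = dim ker(N^j) (with d_0 = 0). Computing the differences gives [4, 1, 1].
The number of blocks of size exactly k is (#blocks of size ≥ k) − (#blocks of size ≥ k + 1), so the partition is: 3 block(s) of size 1, 1 block(s) of size 3.
In nonincreasing order the block sizes are [3, 1, 1, 1].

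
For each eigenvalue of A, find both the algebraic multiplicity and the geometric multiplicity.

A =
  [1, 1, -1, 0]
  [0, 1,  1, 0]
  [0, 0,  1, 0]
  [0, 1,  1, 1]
λ = 1: alg = 4, geom = 2

Step 1 — factor the characteristic polynomial to read off the algebraic multiplicities:
  χ_A(x) = (x - 1)^4

Step 2 — compute geometric multiplicities via the rank-nullity identity g(λ) = n − rank(A − λI):
  rank(A − (1)·I) = 2, so dim ker(A − (1)·I) = n − 2 = 2

Summary:
  λ = 1: algebraic multiplicity = 4, geometric multiplicity = 2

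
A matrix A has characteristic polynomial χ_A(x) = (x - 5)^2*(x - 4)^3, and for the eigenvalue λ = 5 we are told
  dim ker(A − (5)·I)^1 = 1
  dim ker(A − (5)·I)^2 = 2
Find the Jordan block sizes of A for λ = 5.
Block sizes for λ = 5: [2]

From the dimensions of kernels of powers, the number of Jordan blocks of size at least j is d_j − d_{j−1} where d_j = dim ker(N^j) (with d_0 = 0). Computing the differences gives [1, 1].
The number of blocks of size exactly k is (#blocks of size ≥ k) − (#blocks of size ≥ k + 1), so the partition is: 1 block(s) of size 2.
In nonincreasing order the block sizes are [2].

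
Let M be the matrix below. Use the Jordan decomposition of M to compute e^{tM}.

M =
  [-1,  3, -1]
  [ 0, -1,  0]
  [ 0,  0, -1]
e^{tM} =
  [exp(-t), 3*t*exp(-t), -t*exp(-t)]
  [0, exp(-t), 0]
  [0, 0, exp(-t)]

Strategy: write M = P · J · P⁻¹ where J is a Jordan canonical form, so e^{tM} = P · e^{tJ} · P⁻¹, and e^{tJ} can be computed block-by-block.

M has Jordan form
J =
  [-1,  1,  0]
  [ 0, -1,  0]
  [ 0,  0, -1]
(up to reordering of blocks).

Per-block formulas:
  For a 2×2 Jordan block J_2(-1): exp(t · J_2(-1)) = e^(-1t)·(I + t·N), where N is the 2×2 nilpotent shift.
  For a 1×1 block at λ = -1: exp(t · [-1]) = [e^(-1t)].

After assembling e^{tJ} and conjugating by P, we get:

e^{tM} =
  [exp(-t), 3*t*exp(-t), -t*exp(-t)]
  [0, exp(-t), 0]
  [0, 0, exp(-t)]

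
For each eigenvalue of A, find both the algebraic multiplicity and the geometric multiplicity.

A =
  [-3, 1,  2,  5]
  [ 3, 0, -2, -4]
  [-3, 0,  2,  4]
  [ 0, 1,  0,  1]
λ = 0: alg = 4, geom = 2

Step 1 — factor the characteristic polynomial to read off the algebraic multiplicities:
  χ_A(x) = x^4

Step 2 — compute geometric multiplicities via the rank-nullity identity g(λ) = n − rank(A − λI):
  rank(A − (0)·I) = 2, so dim ker(A − (0)·I) = n − 2 = 2

Summary:
  λ = 0: algebraic multiplicity = 4, geometric multiplicity = 2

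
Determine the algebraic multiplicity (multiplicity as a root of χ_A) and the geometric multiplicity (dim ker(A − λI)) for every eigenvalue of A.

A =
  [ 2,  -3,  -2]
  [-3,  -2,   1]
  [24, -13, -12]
λ = -4: alg = 3, geom = 1

Step 1 — factor the characteristic polynomial to read off the algebraic multiplicities:
  χ_A(x) = (x + 4)^3

Step 2 — compute geometric multiplicities via the rank-nullity identity g(λ) = n − rank(A − λI):
  rank(A − (-4)·I) = 2, so dim ker(A − (-4)·I) = n − 2 = 1

Summary:
  λ = -4: algebraic multiplicity = 3, geometric multiplicity = 1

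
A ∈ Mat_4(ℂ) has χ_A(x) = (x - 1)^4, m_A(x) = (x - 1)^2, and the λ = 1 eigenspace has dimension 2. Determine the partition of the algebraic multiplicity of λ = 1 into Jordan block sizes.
Block sizes for λ = 1: [2, 2]

Step 1 — from the characteristic polynomial, algebraic multiplicity of λ = 1 is 4. From dim ker(A − (1)·I) = 2, there are exactly 2 Jordan blocks for λ = 1.
Step 2 — from the minimal polynomial, the factor (x − 1)^2 tells us the largest block for λ = 1 has size 2.
Step 3 — with total size 4, 2 blocks, and largest block 2, the block sizes (in nonincreasing order) are [2, 2].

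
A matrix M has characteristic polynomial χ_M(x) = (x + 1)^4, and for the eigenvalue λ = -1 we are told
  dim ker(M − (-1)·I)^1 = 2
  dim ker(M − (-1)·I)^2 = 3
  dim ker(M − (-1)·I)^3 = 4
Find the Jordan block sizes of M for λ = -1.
Block sizes for λ = -1: [3, 1]

From the dimensions of kernels of powers, the number of Jordan blocks of size at least j is d_j − d_{j−1} where d_j = dim ker(N^j) (with d_0 = 0). Computing the differences gives [2, 1, 1].
The number of blocks of size exactly k is (#blocks of size ≥ k) − (#blocks of size ≥ k + 1), so the partition is: 1 block(s) of size 1, 1 block(s) of size 3.
In nonincreasing order the block sizes are [3, 1].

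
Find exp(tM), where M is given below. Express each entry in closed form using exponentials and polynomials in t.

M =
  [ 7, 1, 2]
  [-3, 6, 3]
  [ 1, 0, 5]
e^{tM} =
  [t*exp(6*t) + exp(6*t), t^2*exp(6*t)/2 + t*exp(6*t), 3*t^2*exp(6*t)/2 + 2*t*exp(6*t)]
  [-3*t*exp(6*t), -3*t^2*exp(6*t)/2 + exp(6*t), -9*t^2*exp(6*t)/2 + 3*t*exp(6*t)]
  [t*exp(6*t), t^2*exp(6*t)/2, 3*t^2*exp(6*t)/2 - t*exp(6*t) + exp(6*t)]

Strategy: write M = P · J · P⁻¹ where J is a Jordan canonical form, so e^{tM} = P · e^{tJ} · P⁻¹, and e^{tJ} can be computed block-by-block.

M has Jordan form
J =
  [6, 1, 0]
  [0, 6, 1]
  [0, 0, 6]
(up to reordering of blocks).

Per-block formulas:
  For a 3×3 Jordan block J_3(6): exp(t · J_3(6)) = e^(6t)·(I + t·N + (t^2/2)·N^2), where N is the 3×3 nilpotent shift.

After assembling e^{tJ} and conjugating by P, we get:

e^{tM} =
  [t*exp(6*t) + exp(6*t), t^2*exp(6*t)/2 + t*exp(6*t), 3*t^2*exp(6*t)/2 + 2*t*exp(6*t)]
  [-3*t*exp(6*t), -3*t^2*exp(6*t)/2 + exp(6*t), -9*t^2*exp(6*t)/2 + 3*t*exp(6*t)]
  [t*exp(6*t), t^2*exp(6*t)/2, 3*t^2*exp(6*t)/2 - t*exp(6*t) + exp(6*t)]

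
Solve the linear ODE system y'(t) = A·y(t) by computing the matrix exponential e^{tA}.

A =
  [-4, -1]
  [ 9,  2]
e^{tA} =
  [-3*t*exp(-t) + exp(-t), -t*exp(-t)]
  [9*t*exp(-t), 3*t*exp(-t) + exp(-t)]

Strategy: write A = P · J · P⁻¹ where J is a Jordan canonical form, so e^{tA} = P · e^{tJ} · P⁻¹, and e^{tJ} can be computed block-by-block.

A has Jordan form
J =
  [-1,  1]
  [ 0, -1]
(up to reordering of blocks).

Per-block formulas:
  For a 2×2 Jordan block J_2(-1): exp(t · J_2(-1)) = e^(-1t)·(I + t·N), where N is the 2×2 nilpotent shift.

After assembling e^{tJ} and conjugating by P, we get:

e^{tA} =
  [-3*t*exp(-t) + exp(-t), -t*exp(-t)]
  [9*t*exp(-t), 3*t*exp(-t) + exp(-t)]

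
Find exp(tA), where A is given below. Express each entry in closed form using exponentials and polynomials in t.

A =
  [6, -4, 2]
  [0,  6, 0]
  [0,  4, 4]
e^{tA} =
  [exp(6*t), -2*exp(6*t) + 2*exp(4*t), exp(6*t) - exp(4*t)]
  [0, exp(6*t), 0]
  [0, 2*exp(6*t) - 2*exp(4*t), exp(4*t)]

Strategy: write A = P · J · P⁻¹ where J is a Jordan canonical form, so e^{tA} = P · e^{tJ} · P⁻¹, and e^{tJ} can be computed block-by-block.

A has Jordan form
J =
  [4, 0, 0]
  [0, 6, 0]
  [0, 0, 6]
(up to reordering of blocks).

Per-block formulas:
  For a 1×1 block at λ = 6: exp(t · [6]) = [e^(6t)].
  For a 1×1 block at λ = 4: exp(t · [4]) = [e^(4t)].

After assembling e^{tJ} and conjugating by P, we get:

e^{tA} =
  [exp(6*t), -2*exp(6*t) + 2*exp(4*t), exp(6*t) - exp(4*t)]
  [0, exp(6*t), 0]
  [0, 2*exp(6*t) - 2*exp(4*t), exp(4*t)]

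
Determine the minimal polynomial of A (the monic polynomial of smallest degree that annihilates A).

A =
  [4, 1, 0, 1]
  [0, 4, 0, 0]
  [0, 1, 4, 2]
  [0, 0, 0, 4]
x^2 - 8*x + 16

The characteristic polynomial is χ_A(x) = (x - 4)^4, so the eigenvalues are known. The minimal polynomial is
  m_A(x) = Π_λ (x − λ)^{k_λ}
where k_λ is the size of the *largest* Jordan block for λ (equivalently, the smallest k with (A − λI)^k v = 0 for every generalised eigenvector v of λ).

  λ = 4: largest Jordan block has size 2, contributing (x − 4)^2

So m_A(x) = (x - 4)^2 = x^2 - 8*x + 16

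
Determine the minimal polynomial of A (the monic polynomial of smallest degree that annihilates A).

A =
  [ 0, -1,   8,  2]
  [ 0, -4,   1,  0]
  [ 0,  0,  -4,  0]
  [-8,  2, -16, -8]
x^3 + 12*x^2 + 48*x + 64

The characteristic polynomial is χ_A(x) = (x + 4)^4, so the eigenvalues are known. The minimal polynomial is
  m_A(x) = Π_λ (x − λ)^{k_λ}
where k_λ is the size of the *largest* Jordan block for λ (equivalently, the smallest k with (A − λI)^k v = 0 for every generalised eigenvector v of λ).

  λ = -4: largest Jordan block has size 3, contributing (x + 4)^3

So m_A(x) = (x + 4)^3 = x^3 + 12*x^2 + 48*x + 64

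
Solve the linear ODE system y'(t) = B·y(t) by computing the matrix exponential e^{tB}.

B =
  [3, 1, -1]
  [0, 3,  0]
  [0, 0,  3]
e^{tB} =
  [exp(3*t), t*exp(3*t), -t*exp(3*t)]
  [0, exp(3*t), 0]
  [0, 0, exp(3*t)]

Strategy: write B = P · J · P⁻¹ where J is a Jordan canonical form, so e^{tB} = P · e^{tJ} · P⁻¹, and e^{tJ} can be computed block-by-block.

B has Jordan form
J =
  [3, 1, 0]
  [0, 3, 0]
  [0, 0, 3]
(up to reordering of blocks).

Per-block formulas:
  For a 1×1 block at λ = 3: exp(t · [3]) = [e^(3t)].
  For a 2×2 Jordan block J_2(3): exp(t · J_2(3)) = e^(3t)·(I + t·N), where N is the 2×2 nilpotent shift.

After assembling e^{tJ} and conjugating by P, we get:

e^{tB} =
  [exp(3*t), t*exp(3*t), -t*exp(3*t)]
  [0, exp(3*t), 0]
  [0, 0, exp(3*t)]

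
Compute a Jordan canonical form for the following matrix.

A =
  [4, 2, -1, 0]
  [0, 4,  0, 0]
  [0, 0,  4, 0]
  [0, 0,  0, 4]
J_2(4) ⊕ J_1(4) ⊕ J_1(4)

The characteristic polynomial is
  det(x·I − A) = x^4 - 16*x^3 + 96*x^2 - 256*x + 256 = (x - 4)^4

Eigenvalues and multiplicities (the geometric multiplicity of λ is n − rank(A − λI), which equals the number of Jordan blocks for λ):
  λ = 4: algebraic multiplicity = 4, geometric multiplicity = 3

Determining the block sizes for each eigenvalue:
  λ = 4: 3 blocks summing to 4 forces exactly one block of size 2 and the rest size 1 → block sizes [2, 1, 1]

Assembling the blocks gives a Jordan form
J =
  [4, 1, 0, 0]
  [0, 4, 0, 0]
  [0, 0, 4, 0]
  [0, 0, 0, 4]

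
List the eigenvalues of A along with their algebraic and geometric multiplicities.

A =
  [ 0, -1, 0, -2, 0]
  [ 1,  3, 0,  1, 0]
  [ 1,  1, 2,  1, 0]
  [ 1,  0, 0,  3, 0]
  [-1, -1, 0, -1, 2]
λ = 2: alg = 5, geom = 3

Step 1 — factor the characteristic polynomial to read off the algebraic multiplicities:
  χ_A(x) = (x - 2)^5

Step 2 — compute geometric multiplicities via the rank-nullity identity g(λ) = n − rank(A − λI):
  rank(A − (2)·I) = 2, so dim ker(A − (2)·I) = n − 2 = 3

Summary:
  λ = 2: algebraic multiplicity = 5, geometric multiplicity = 3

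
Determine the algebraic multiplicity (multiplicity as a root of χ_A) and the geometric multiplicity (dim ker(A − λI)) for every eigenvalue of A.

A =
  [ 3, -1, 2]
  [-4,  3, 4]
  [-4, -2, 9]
λ = 5: alg = 3, geom = 2

Step 1 — factor the characteristic polynomial to read off the algebraic multiplicities:
  χ_A(x) = (x - 5)^3

Step 2 — compute geometric multiplicities via the rank-nullity identity g(λ) = n − rank(A − λI):
  rank(A − (5)·I) = 1, so dim ker(A − (5)·I) = n − 1 = 2

Summary:
  λ = 5: algebraic multiplicity = 3, geometric multiplicity = 2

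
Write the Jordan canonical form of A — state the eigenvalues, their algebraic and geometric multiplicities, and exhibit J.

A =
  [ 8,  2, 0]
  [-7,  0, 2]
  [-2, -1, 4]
J_3(4)

The characteristic polynomial is
  det(x·I − A) = x^3 - 12*x^2 + 48*x - 64 = (x - 4)^3

Eigenvalues and multiplicities (the geometric multiplicity of λ is n − rank(A − λI), which equals the number of Jordan blocks for λ):
  λ = 4: algebraic multiplicity = 3, geometric multiplicity = 1

Determining the block sizes for each eigenvalue:
  λ = 4: one block (gm = 1), so the single block has size am = 3 → block sizes [3]

Assembling the blocks gives a Jordan form
J =
  [4, 1, 0]
  [0, 4, 1]
  [0, 0, 4]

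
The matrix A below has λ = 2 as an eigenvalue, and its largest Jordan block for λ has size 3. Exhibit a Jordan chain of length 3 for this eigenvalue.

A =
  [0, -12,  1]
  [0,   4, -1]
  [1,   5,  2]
A Jordan chain for λ = 2 of length 3:
v_1 = (5, -1, -2)ᵀ
v_2 = (-2, 0, 1)ᵀ
v_3 = (1, 0, 0)ᵀ

Let N = A − (2)·I. We want v_3 with N^3 v_3 = 0 but N^2 v_3 ≠ 0; then v_{j-1} := N · v_j for j = 3, …, 2.

Pick v_3 = (1, 0, 0)ᵀ.
Then v_2 = N · v_3 = (-2, 0, 1)ᵀ.
Then v_1 = N · v_2 = (5, -1, -2)ᵀ.

Sanity check: (A − (2)·I) v_1 = (0, 0, 0)ᵀ = 0. ✓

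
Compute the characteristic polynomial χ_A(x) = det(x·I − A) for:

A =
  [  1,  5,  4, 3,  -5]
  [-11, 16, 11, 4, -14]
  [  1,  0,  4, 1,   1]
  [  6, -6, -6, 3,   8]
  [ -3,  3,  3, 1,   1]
x^5 - 25*x^4 + 250*x^3 - 1250*x^2 + 3125*x - 3125

Expanding det(x·I − A) (e.g. by cofactor expansion or by noting that A is similar to its Jordan form J, which has the same characteristic polynomial as A) gives
  χ_A(x) = x^5 - 25*x^4 + 250*x^3 - 1250*x^2 + 3125*x - 3125
which factors as (x - 5)^5. The eigenvalues (with algebraic multiplicities) are λ = 5 with multiplicity 5.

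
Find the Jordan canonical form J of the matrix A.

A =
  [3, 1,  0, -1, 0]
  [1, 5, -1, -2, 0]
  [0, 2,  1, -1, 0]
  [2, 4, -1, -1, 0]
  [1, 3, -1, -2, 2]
J_2(2) ⊕ J_2(2) ⊕ J_1(2)

The characteristic polynomial is
  det(x·I − A) = x^5 - 10*x^4 + 40*x^3 - 80*x^2 + 80*x - 32 = (x - 2)^5

Eigenvalues and multiplicities (the geometric multiplicity of λ is n − rank(A − λI), which equals the number of Jordan blocks for λ):
  λ = 2: algebraic multiplicity = 5, geometric multiplicity = 3

Determining the block sizes for each eigenvalue:
  λ = 2: with am = 5 and gm = 3, the partition is not yet determined (e.g. several partitions of 5 into 3 parts exist). Let N = A − (2)·I. Computing rank(N^1) = 2, rank(N^2) = 0; the number of blocks of size ≥ j is rank(N^{j−1}) − rank(N^j), giving [3, 2]. So we have 2 block(s) of size 2, 1 block(s) of size 1 → block sizes [2, 2, 1]

Assembling the blocks gives a Jordan form
J =
  [2, 1, 0, 0, 0]
  [0, 2, 0, 0, 0]
  [0, 0, 2, 1, 0]
  [0, 0, 0, 2, 0]
  [0, 0, 0, 0, 2]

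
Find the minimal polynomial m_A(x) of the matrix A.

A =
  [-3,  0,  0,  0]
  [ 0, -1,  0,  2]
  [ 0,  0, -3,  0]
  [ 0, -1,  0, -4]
x^2 + 5*x + 6

The characteristic polynomial is χ_A(x) = (x + 2)*(x + 3)^3, so the eigenvalues are known. The minimal polynomial is
  m_A(x) = Π_λ (x − λ)^{k_λ}
where k_λ is the size of the *largest* Jordan block for λ (equivalently, the smallest k with (A − λI)^k v = 0 for every generalised eigenvector v of λ).

  λ = -3: largest Jordan block has size 1, contributing (x + 3)
  λ = -2: largest Jordan block has size 1, contributing (x + 2)

So m_A(x) = (x + 2)*(x + 3) = x^2 + 5*x + 6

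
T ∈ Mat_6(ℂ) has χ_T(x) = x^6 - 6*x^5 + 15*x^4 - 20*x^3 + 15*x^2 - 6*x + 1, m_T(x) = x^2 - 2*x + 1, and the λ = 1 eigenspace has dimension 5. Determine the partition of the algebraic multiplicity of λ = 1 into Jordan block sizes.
Block sizes for λ = 1: [2, 1, 1, 1, 1]

Step 1 — from the characteristic polynomial, algebraic multiplicity of λ = 1 is 6. From dim ker(T − (1)·I) = 5, there are exactly 5 Jordan blocks for λ = 1.
Step 2 — from the minimal polynomial, the factor (x − 1)^2 tells us the largest block for λ = 1 has size 2.
Step 3 — with total size 6, 5 blocks, and largest block 2, the block sizes (in nonincreasing order) are [2, 1, 1, 1, 1].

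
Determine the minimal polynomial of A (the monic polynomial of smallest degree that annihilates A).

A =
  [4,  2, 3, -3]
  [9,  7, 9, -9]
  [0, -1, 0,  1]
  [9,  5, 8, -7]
x^2 - 2*x + 1

The characteristic polynomial is χ_A(x) = (x - 1)^4, so the eigenvalues are known. The minimal polynomial is
  m_A(x) = Π_λ (x − λ)^{k_λ}
where k_λ is the size of the *largest* Jordan block for λ (equivalently, the smallest k with (A − λI)^k v = 0 for every generalised eigenvector v of λ).

  λ = 1: largest Jordan block has size 2, contributing (x − 1)^2

So m_A(x) = (x - 1)^2 = x^2 - 2*x + 1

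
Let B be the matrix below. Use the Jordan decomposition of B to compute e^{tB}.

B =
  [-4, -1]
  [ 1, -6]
e^{tB} =
  [t*exp(-5*t) + exp(-5*t), -t*exp(-5*t)]
  [t*exp(-5*t), -t*exp(-5*t) + exp(-5*t)]

Strategy: write B = P · J · P⁻¹ where J is a Jordan canonical form, so e^{tB} = P · e^{tJ} · P⁻¹, and e^{tJ} can be computed block-by-block.

B has Jordan form
J =
  [-5,  1]
  [ 0, -5]
(up to reordering of blocks).

Per-block formulas:
  For a 2×2 Jordan block J_2(-5): exp(t · J_2(-5)) = e^(-5t)·(I + t·N), where N is the 2×2 nilpotent shift.

After assembling e^{tJ} and conjugating by P, we get:

e^{tB} =
  [t*exp(-5*t) + exp(-5*t), -t*exp(-5*t)]
  [t*exp(-5*t), -t*exp(-5*t) + exp(-5*t)]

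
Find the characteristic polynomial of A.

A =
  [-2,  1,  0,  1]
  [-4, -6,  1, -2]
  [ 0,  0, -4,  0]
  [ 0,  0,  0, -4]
x^4 + 16*x^3 + 96*x^2 + 256*x + 256

Expanding det(x·I − A) (e.g. by cofactor expansion or by noting that A is similar to its Jordan form J, which has the same characteristic polynomial as A) gives
  χ_A(x) = x^4 + 16*x^3 + 96*x^2 + 256*x + 256
which factors as (x + 4)^4. The eigenvalues (with algebraic multiplicities) are λ = -4 with multiplicity 4.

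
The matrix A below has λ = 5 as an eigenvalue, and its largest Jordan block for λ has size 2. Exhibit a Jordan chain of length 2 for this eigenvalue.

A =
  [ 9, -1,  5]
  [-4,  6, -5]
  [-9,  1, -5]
A Jordan chain for λ = 5 of length 2:
v_1 = (-1, 1, 1)ᵀ
v_2 = (0, 1, 0)ᵀ

Let N = A − (5)·I. We want v_2 with N^2 v_2 = 0 but N^1 v_2 ≠ 0; then v_{j-1} := N · v_j for j = 2, …, 2.

Pick v_2 = (0, 1, 0)ᵀ.
Then v_1 = N · v_2 = (-1, 1, 1)ᵀ.

Sanity check: (A − (5)·I) v_1 = (0, 0, 0)ᵀ = 0. ✓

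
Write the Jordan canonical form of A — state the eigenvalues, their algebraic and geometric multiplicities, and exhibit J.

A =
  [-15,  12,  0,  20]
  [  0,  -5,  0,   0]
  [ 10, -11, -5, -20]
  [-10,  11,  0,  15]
J_2(-5) ⊕ J_1(-5) ⊕ J_1(5)

The characteristic polynomial is
  det(x·I − A) = x^4 + 10*x^3 - 250*x - 625 = (x - 5)*(x + 5)^3

Eigenvalues and multiplicities (the geometric multiplicity of λ is n − rank(A − λI), which equals the number of Jordan blocks for λ):
  λ = -5: algebraic multiplicity = 3, geometric multiplicity = 2
  λ = 5: algebraic multiplicity = 1, geometric multiplicity = 1

Determining the block sizes for each eigenvalue:
  λ = -5: 2 blocks summing to 3 forces exactly one block of size 2 and the rest size 1 → block sizes [2, 1]
  λ = 5: one block (gm = 1), so the single block has size am = 1 → block sizes [1]

Assembling the blocks gives a Jordan form
J =
  [-5,  1,  0, 0]
  [ 0, -5,  0, 0]
  [ 0,  0, -5, 0]
  [ 0,  0,  0, 5]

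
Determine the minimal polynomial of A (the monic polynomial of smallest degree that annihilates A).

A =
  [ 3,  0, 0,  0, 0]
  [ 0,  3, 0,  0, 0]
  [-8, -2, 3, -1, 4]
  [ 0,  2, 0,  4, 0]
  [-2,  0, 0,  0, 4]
x^2 - 7*x + 12

The characteristic polynomial is χ_A(x) = (x - 4)^2*(x - 3)^3, so the eigenvalues are known. The minimal polynomial is
  m_A(x) = Π_λ (x − λ)^{k_λ}
where k_λ is the size of the *largest* Jordan block for λ (equivalently, the smallest k with (A − λI)^k v = 0 for every generalised eigenvector v of λ).

  λ = 3: largest Jordan block has size 1, contributing (x − 3)
  λ = 4: largest Jordan block has size 1, contributing (x − 4)

So m_A(x) = (x - 4)*(x - 3) = x^2 - 7*x + 12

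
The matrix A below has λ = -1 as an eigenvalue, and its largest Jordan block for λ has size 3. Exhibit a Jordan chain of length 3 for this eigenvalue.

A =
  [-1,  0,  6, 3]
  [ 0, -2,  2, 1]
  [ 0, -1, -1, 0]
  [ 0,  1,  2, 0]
A Jordan chain for λ = -1 of length 3:
v_1 = (-3, 0, 1, -2)ᵀ
v_2 = (0, -1, -1, 1)ᵀ
v_3 = (0, 1, 0, 0)ᵀ

Let N = A − (-1)·I. We want v_3 with N^3 v_3 = 0 but N^2 v_3 ≠ 0; then v_{j-1} := N · v_j for j = 3, …, 2.

Pick v_3 = (0, 1, 0, 0)ᵀ.
Then v_2 = N · v_3 = (0, -1, -1, 1)ᵀ.
Then v_1 = N · v_2 = (-3, 0, 1, -2)ᵀ.

Sanity check: (A − (-1)·I) v_1 = (0, 0, 0, 0)ᵀ = 0. ✓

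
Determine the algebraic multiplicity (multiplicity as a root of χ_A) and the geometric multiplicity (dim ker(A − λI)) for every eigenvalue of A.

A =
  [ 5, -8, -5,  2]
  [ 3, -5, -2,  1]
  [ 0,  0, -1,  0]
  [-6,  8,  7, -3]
λ = -1: alg = 4, geom = 2

Step 1 — factor the characteristic polynomial to read off the algebraic multiplicities:
  χ_A(x) = (x + 1)^4

Step 2 — compute geometric multiplicities via the rank-nullity identity g(λ) = n − rank(A − λI):
  rank(A − (-1)·I) = 2, so dim ker(A − (-1)·I) = n − 2 = 2

Summary:
  λ = -1: algebraic multiplicity = 4, geometric multiplicity = 2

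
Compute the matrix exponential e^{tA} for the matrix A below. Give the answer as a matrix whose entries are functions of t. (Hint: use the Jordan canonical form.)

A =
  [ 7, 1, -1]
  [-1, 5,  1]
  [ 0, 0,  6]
e^{tA} =
  [t*exp(6*t) + exp(6*t), t*exp(6*t), -t*exp(6*t)]
  [-t*exp(6*t), -t*exp(6*t) + exp(6*t), t*exp(6*t)]
  [0, 0, exp(6*t)]

Strategy: write A = P · J · P⁻¹ where J is a Jordan canonical form, so e^{tA} = P · e^{tJ} · P⁻¹, and e^{tJ} can be computed block-by-block.

A has Jordan form
J =
  [6, 1, 0]
  [0, 6, 0]
  [0, 0, 6]
(up to reordering of blocks).

Per-block formulas:
  For a 2×2 Jordan block J_2(6): exp(t · J_2(6)) = e^(6t)·(I + t·N), where N is the 2×2 nilpotent shift.
  For a 1×1 block at λ = 6: exp(t · [6]) = [e^(6t)].

After assembling e^{tJ} and conjugating by P, we get:

e^{tA} =
  [t*exp(6*t) + exp(6*t), t*exp(6*t), -t*exp(6*t)]
  [-t*exp(6*t), -t*exp(6*t) + exp(6*t), t*exp(6*t)]
  [0, 0, exp(6*t)]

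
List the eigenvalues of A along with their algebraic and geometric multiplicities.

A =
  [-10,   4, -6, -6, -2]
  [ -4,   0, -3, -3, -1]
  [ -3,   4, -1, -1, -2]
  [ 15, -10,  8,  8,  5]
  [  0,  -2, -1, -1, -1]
λ = -2: alg = 2, geom = 2; λ = 0: alg = 3, geom = 1

Step 1 — factor the characteristic polynomial to read off the algebraic multiplicities:
  χ_A(x) = x^3*(x + 2)^2

Step 2 — compute geometric multiplicities via the rank-nullity identity g(λ) = n − rank(A − λI):
  rank(A − (-2)·I) = 3, so dim ker(A − (-2)·I) = n − 3 = 2
  rank(A − (0)·I) = 4, so dim ker(A − (0)·I) = n − 4 = 1

Summary:
  λ = -2: algebraic multiplicity = 2, geometric multiplicity = 2
  λ = 0: algebraic multiplicity = 3, geometric multiplicity = 1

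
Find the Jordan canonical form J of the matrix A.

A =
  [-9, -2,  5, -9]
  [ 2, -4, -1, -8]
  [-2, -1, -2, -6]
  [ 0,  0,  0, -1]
J_3(-5) ⊕ J_1(-1)

The characteristic polynomial is
  det(x·I − A) = x^4 + 16*x^3 + 90*x^2 + 200*x + 125 = (x + 1)*(x + 5)^3

Eigenvalues and multiplicities (the geometric multiplicity of λ is n − rank(A − λI), which equals the number of Jordan blocks for λ):
  λ = -5: algebraic multiplicity = 3, geometric multiplicity = 1
  λ = -1: algebraic multiplicity = 1, geometric multiplicity = 1

Determining the block sizes for each eigenvalue:
  λ = -5: one block (gm = 1), so the single block has size am = 3 → block sizes [3]
  λ = -1: one block (gm = 1), so the single block has size am = 1 → block sizes [1]

Assembling the blocks gives a Jordan form
J =
  [-5,  1,  0,  0]
  [ 0, -5,  1,  0]
  [ 0,  0, -5,  0]
  [ 0,  0,  0, -1]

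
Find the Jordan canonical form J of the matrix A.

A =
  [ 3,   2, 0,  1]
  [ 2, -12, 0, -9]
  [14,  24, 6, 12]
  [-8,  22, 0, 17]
J_2(1) ⊕ J_1(6) ⊕ J_1(6)

The characteristic polynomial is
  det(x·I − A) = x^4 - 14*x^3 + 61*x^2 - 84*x + 36 = (x - 6)^2*(x - 1)^2

Eigenvalues and multiplicities (the geometric multiplicity of λ is n − rank(A − λI), which equals the number of Jordan blocks for λ):
  λ = 1: algebraic multiplicity = 2, geometric multiplicity = 1
  λ = 6: algebraic multiplicity = 2, geometric multiplicity = 2

Determining the block sizes for each eigenvalue:
  λ = 1: one block (gm = 1), so the single block has size am = 2 → block sizes [2]
  λ = 6: gm = am = 2, so every block has size 1 → block sizes [1, 1]

Assembling the blocks gives a Jordan form
J =
  [1, 1, 0, 0]
  [0, 1, 0, 0]
  [0, 0, 6, 0]
  [0, 0, 0, 6]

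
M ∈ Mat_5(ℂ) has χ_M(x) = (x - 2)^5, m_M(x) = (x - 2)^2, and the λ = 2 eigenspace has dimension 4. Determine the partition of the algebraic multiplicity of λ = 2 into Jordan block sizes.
Block sizes for λ = 2: [2, 1, 1, 1]

Step 1 — from the characteristic polynomial, algebraic multiplicity of λ = 2 is 5. From dim ker(M − (2)·I) = 4, there are exactly 4 Jordan blocks for λ = 2.
Step 2 — from the minimal polynomial, the factor (x − 2)^2 tells us the largest block for λ = 2 has size 2.
Step 3 — with total size 5, 4 blocks, and largest block 2, the block sizes (in nonincreasing order) are [2, 1, 1, 1].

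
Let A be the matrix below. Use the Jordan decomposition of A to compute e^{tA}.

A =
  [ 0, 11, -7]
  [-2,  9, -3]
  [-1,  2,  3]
e^{tA} =
  [t^2*exp(4*t)/2 - 4*t*exp(4*t) + exp(4*t), -3*t^2*exp(4*t)/2 + 11*t*exp(4*t), t^2*exp(4*t) - 7*t*exp(4*t)]
  [t^2*exp(4*t)/2 - 2*t*exp(4*t), -3*t^2*exp(4*t)/2 + 5*t*exp(4*t) + exp(4*t), t^2*exp(4*t) - 3*t*exp(4*t)]
  [t^2*exp(4*t)/2 - t*exp(4*t), -3*t^2*exp(4*t)/2 + 2*t*exp(4*t), t^2*exp(4*t) - t*exp(4*t) + exp(4*t)]

Strategy: write A = P · J · P⁻¹ where J is a Jordan canonical form, so e^{tA} = P · e^{tJ} · P⁻¹, and e^{tJ} can be computed block-by-block.

A has Jordan form
J =
  [4, 1, 0]
  [0, 4, 1]
  [0, 0, 4]
(up to reordering of blocks).

Per-block formulas:
  For a 3×3 Jordan block J_3(4): exp(t · J_3(4)) = e^(4t)·(I + t·N + (t^2/2)·N^2), where N is the 3×3 nilpotent shift.

After assembling e^{tJ} and conjugating by P, we get:

e^{tA} =
  [t^2*exp(4*t)/2 - 4*t*exp(4*t) + exp(4*t), -3*t^2*exp(4*t)/2 + 11*t*exp(4*t), t^2*exp(4*t) - 7*t*exp(4*t)]
  [t^2*exp(4*t)/2 - 2*t*exp(4*t), -3*t^2*exp(4*t)/2 + 5*t*exp(4*t) + exp(4*t), t^2*exp(4*t) - 3*t*exp(4*t)]
  [t^2*exp(4*t)/2 - t*exp(4*t), -3*t^2*exp(4*t)/2 + 2*t*exp(4*t), t^2*exp(4*t) - t*exp(4*t) + exp(4*t)]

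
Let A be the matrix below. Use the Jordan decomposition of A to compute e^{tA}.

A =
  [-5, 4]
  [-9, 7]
e^{tA} =
  [-6*t*exp(t) + exp(t), 4*t*exp(t)]
  [-9*t*exp(t), 6*t*exp(t) + exp(t)]

Strategy: write A = P · J · P⁻¹ where J is a Jordan canonical form, so e^{tA} = P · e^{tJ} · P⁻¹, and e^{tJ} can be computed block-by-block.

A has Jordan form
J =
  [1, 1]
  [0, 1]
(up to reordering of blocks).

Per-block formulas:
  For a 2×2 Jordan block J_2(1): exp(t · J_2(1)) = e^(1t)·(I + t·N), where N is the 2×2 nilpotent shift.

After assembling e^{tJ} and conjugating by P, we get:

e^{tA} =
  [-6*t*exp(t) + exp(t), 4*t*exp(t)]
  [-9*t*exp(t), 6*t*exp(t) + exp(t)]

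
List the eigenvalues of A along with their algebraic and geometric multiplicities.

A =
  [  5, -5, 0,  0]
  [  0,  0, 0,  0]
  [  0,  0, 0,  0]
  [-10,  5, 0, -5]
λ = -5: alg = 1, geom = 1; λ = 0: alg = 2, geom = 2; λ = 5: alg = 1, geom = 1

Step 1 — factor the characteristic polynomial to read off the algebraic multiplicities:
  χ_A(x) = x^2*(x - 5)*(x + 5)

Step 2 — compute geometric multiplicities via the rank-nullity identity g(λ) = n − rank(A − λI):
  rank(A − (-5)·I) = 3, so dim ker(A − (-5)·I) = n − 3 = 1
  rank(A − (0)·I) = 2, so dim ker(A − (0)·I) = n − 2 = 2
  rank(A − (5)·I) = 3, so dim ker(A − (5)·I) = n − 3 = 1

Summary:
  λ = -5: algebraic multiplicity = 1, geometric multiplicity = 1
  λ = 0: algebraic multiplicity = 2, geometric multiplicity = 2
  λ = 5: algebraic multiplicity = 1, geometric multiplicity = 1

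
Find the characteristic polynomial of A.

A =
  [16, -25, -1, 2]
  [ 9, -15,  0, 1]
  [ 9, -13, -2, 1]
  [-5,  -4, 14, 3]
x^4 - 2*x^3 - 11*x^2 + 12*x + 36

Expanding det(x·I − A) (e.g. by cofactor expansion or by noting that A is similar to its Jordan form J, which has the same characteristic polynomial as A) gives
  χ_A(x) = x^4 - 2*x^3 - 11*x^2 + 12*x + 36
which factors as (x - 3)^2*(x + 2)^2. The eigenvalues (with algebraic multiplicities) are λ = -2 with multiplicity 2, λ = 3 with multiplicity 2.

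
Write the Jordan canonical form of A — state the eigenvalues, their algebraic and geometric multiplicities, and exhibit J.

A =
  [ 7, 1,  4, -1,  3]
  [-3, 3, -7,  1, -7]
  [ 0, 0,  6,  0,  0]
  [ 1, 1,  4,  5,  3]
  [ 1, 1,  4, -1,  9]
J_3(6) ⊕ J_1(6) ⊕ J_1(6)

The characteristic polynomial is
  det(x·I − A) = x^5 - 30*x^4 + 360*x^3 - 2160*x^2 + 6480*x - 7776 = (x - 6)^5

Eigenvalues and multiplicities (the geometric multiplicity of λ is n − rank(A − λI), which equals the number of Jordan blocks for λ):
  λ = 6: algebraic multiplicity = 5, geometric multiplicity = 3

Determining the block sizes for each eigenvalue:
  λ = 6: with am = 5 and gm = 3, the partition is not yet determined (e.g. several partitions of 5 into 3 parts exist). Let N = A − (6)·I. Computing rank(N^1) = 2, rank(N^2) = 1, rank(N^3) = 0; the number of blocks of size ≥ j is rank(N^{j−1}) − rank(N^j), giving [3, 1, 1]. So we have 1 block(s) of size 3, 2 block(s) of size 1 → block sizes [3, 1, 1]

Assembling the blocks gives a Jordan form
J =
  [6, 1, 0, 0, 0]
  [0, 6, 1, 0, 0]
  [0, 0, 6, 0, 0]
  [0, 0, 0, 6, 0]
  [0, 0, 0, 0, 6]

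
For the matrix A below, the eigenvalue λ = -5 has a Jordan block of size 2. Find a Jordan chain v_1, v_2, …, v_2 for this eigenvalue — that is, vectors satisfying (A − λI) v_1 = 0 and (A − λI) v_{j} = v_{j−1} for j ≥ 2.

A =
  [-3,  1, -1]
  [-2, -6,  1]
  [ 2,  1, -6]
A Jordan chain for λ = -5 of length 2:
v_1 = (2, -2, 2)ᵀ
v_2 = (1, 0, 0)ᵀ

Let N = A − (-5)·I. We want v_2 with N^2 v_2 = 0 but N^1 v_2 ≠ 0; then v_{j-1} := N · v_j for j = 2, …, 2.

Pick v_2 = (1, 0, 0)ᵀ.
Then v_1 = N · v_2 = (2, -2, 2)ᵀ.

Sanity check: (A − (-5)·I) v_1 = (0, 0, 0)ᵀ = 0. ✓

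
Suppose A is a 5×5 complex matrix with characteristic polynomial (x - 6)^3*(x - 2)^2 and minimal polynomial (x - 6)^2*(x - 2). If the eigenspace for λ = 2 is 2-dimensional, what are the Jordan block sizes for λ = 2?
Block sizes for λ = 2: [1, 1]

Step 1 — from the characteristic polynomial, algebraic multiplicity of λ = 2 is 2. From dim ker(A − (2)·I) = 2, there are exactly 2 Jordan blocks for λ = 2.
Step 2 — from the minimal polynomial, the factor (x − 2) tells us the largest block for λ = 2 has size 1.
Step 3 — with total size 2, 2 blocks, and largest block 1, the block sizes (in nonincreasing order) are [1, 1].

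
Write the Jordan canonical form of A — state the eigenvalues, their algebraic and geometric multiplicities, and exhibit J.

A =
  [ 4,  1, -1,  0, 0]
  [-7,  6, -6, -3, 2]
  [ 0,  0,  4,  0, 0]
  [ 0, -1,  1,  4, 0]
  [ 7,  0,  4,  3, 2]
J_3(4) ⊕ J_1(4) ⊕ J_1(4)

The characteristic polynomial is
  det(x·I − A) = x^5 - 20*x^4 + 160*x^3 - 640*x^2 + 1280*x - 1024 = (x - 4)^5

Eigenvalues and multiplicities (the geometric multiplicity of λ is n − rank(A − λI), which equals the number of Jordan blocks for λ):
  λ = 4: algebraic multiplicity = 5, geometric multiplicity = 3

Determining the block sizes for each eigenvalue:
  λ = 4: with am = 5 and gm = 3, the partition is not yet determined (e.g. several partitions of 5 into 3 parts exist). Let N = A − (4)·I. Computing rank(N^1) = 2, rank(N^2) = 1, rank(N^3) = 0; the number of blocks of size ≥ j is rank(N^{j−1}) − rank(N^j), giving [3, 1, 1]. So we have 1 block(s) of size 3, 2 block(s) of size 1 → block sizes [3, 1, 1]

Assembling the blocks gives a Jordan form
J =
  [4, 1, 0, 0, 0]
  [0, 4, 1, 0, 0]
  [0, 0, 4, 0, 0]
  [0, 0, 0, 4, 0]
  [0, 0, 0, 0, 4]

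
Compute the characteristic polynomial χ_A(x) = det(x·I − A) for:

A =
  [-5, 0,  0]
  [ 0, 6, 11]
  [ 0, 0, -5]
x^3 + 4*x^2 - 35*x - 150

Expanding det(x·I − A) (e.g. by cofactor expansion or by noting that A is similar to its Jordan form J, which has the same characteristic polynomial as A) gives
  χ_A(x) = x^3 + 4*x^2 - 35*x - 150
which factors as (x - 6)*(x + 5)^2. The eigenvalues (with algebraic multiplicities) are λ = -5 with multiplicity 2, λ = 6 with multiplicity 1.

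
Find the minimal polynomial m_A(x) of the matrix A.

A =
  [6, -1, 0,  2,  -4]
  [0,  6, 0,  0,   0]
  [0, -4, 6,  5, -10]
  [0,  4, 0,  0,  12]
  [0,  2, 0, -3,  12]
x^2 - 12*x + 36

The characteristic polynomial is χ_A(x) = (x - 6)^5, so the eigenvalues are known. The minimal polynomial is
  m_A(x) = Π_λ (x − λ)^{k_λ}
where k_λ is the size of the *largest* Jordan block for λ (equivalently, the smallest k with (A − λI)^k v = 0 for every generalised eigenvector v of λ).

  λ = 6: largest Jordan block has size 2, contributing (x − 6)^2

So m_A(x) = (x - 6)^2 = x^2 - 12*x + 36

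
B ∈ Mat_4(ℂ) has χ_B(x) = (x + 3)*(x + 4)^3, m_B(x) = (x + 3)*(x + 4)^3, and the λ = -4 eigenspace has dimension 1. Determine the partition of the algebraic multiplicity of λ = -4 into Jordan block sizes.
Block sizes for λ = -4: [3]

Step 1 — from the characteristic polynomial, algebraic multiplicity of λ = -4 is 3. From dim ker(B − (-4)·I) = 1, there are exactly 1 Jordan blocks for λ = -4.
Step 2 — from the minimal polynomial, the factor (x + 4)^3 tells us the largest block for λ = -4 has size 3.
Step 3 — with total size 3, 1 blocks, and largest block 3, the block sizes (in nonincreasing order) are [3].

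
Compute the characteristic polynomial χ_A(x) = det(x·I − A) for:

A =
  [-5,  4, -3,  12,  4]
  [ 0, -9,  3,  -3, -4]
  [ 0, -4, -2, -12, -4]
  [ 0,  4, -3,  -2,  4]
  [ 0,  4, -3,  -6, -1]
x^5 + 19*x^4 + 139*x^3 + 485*x^2 + 800*x + 500

Expanding det(x·I − A) (e.g. by cofactor expansion or by noting that A is similar to its Jordan form J, which has the same characteristic polynomial as A) gives
  χ_A(x) = x^5 + 19*x^4 + 139*x^3 + 485*x^2 + 800*x + 500
which factors as (x + 2)^2*(x + 5)^3. The eigenvalues (with algebraic multiplicities) are λ = -5 with multiplicity 3, λ = -2 with multiplicity 2.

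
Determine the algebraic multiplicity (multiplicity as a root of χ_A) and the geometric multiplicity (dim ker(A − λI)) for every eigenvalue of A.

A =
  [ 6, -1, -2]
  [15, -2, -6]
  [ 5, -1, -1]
λ = 1: alg = 3, geom = 2

Step 1 — factor the characteristic polynomial to read off the algebraic multiplicities:
  χ_A(x) = (x - 1)^3

Step 2 — compute geometric multiplicities via the rank-nullity identity g(λ) = n − rank(A − λI):
  rank(A − (1)·I) = 1, so dim ker(A − (1)·I) = n − 1 = 2

Summary:
  λ = 1: algebraic multiplicity = 3, geometric multiplicity = 2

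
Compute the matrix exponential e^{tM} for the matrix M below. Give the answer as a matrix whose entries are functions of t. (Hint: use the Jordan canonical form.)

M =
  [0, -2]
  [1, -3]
e^{tM} =
  [2*exp(-t) - exp(-2*t), -2*exp(-t) + 2*exp(-2*t)]
  [exp(-t) - exp(-2*t), -exp(-t) + 2*exp(-2*t)]

Strategy: write M = P · J · P⁻¹ where J is a Jordan canonical form, so e^{tM} = P · e^{tJ} · P⁻¹, and e^{tJ} can be computed block-by-block.

M has Jordan form
J =
  [-2,  0]
  [ 0, -1]
(up to reordering of blocks).

Per-block formulas:
  For a 1×1 block at λ = -2: exp(t · [-2]) = [e^(-2t)].
  For a 1×1 block at λ = -1: exp(t · [-1]) = [e^(-1t)].

After assembling e^{tJ} and conjugating by P, we get:

e^{tM} =
  [2*exp(-t) - exp(-2*t), -2*exp(-t) + 2*exp(-2*t)]
  [exp(-t) - exp(-2*t), -exp(-t) + 2*exp(-2*t)]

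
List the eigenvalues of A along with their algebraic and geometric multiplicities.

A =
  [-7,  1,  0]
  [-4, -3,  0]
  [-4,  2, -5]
λ = -5: alg = 3, geom = 2

Step 1 — factor the characteristic polynomial to read off the algebraic multiplicities:
  χ_A(x) = (x + 5)^3

Step 2 — compute geometric multiplicities via the rank-nullity identity g(λ) = n − rank(A − λI):
  rank(A − (-5)·I) = 1, so dim ker(A − (-5)·I) = n − 1 = 2

Summary:
  λ = -5: algebraic multiplicity = 3, geometric multiplicity = 2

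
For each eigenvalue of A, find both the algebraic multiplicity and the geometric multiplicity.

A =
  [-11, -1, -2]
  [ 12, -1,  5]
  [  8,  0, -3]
λ = -5: alg = 3, geom = 1

Step 1 — factor the characteristic polynomial to read off the algebraic multiplicities:
  χ_A(x) = (x + 5)^3

Step 2 — compute geometric multiplicities via the rank-nullity identity g(λ) = n − rank(A − λI):
  rank(A − (-5)·I) = 2, so dim ker(A − (-5)·I) = n − 2 = 1

Summary:
  λ = -5: algebraic multiplicity = 3, geometric multiplicity = 1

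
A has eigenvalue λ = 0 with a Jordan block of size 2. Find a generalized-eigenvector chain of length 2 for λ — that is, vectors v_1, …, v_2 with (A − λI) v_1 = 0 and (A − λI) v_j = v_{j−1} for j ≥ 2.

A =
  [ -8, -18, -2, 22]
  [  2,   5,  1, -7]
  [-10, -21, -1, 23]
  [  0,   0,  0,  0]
A Jordan chain for λ = 0 of length 2:
v_1 = (2, -1, 1, 0)ᵀ
v_2 = (2, -1, 0, 0)ᵀ

Let N = A − (0)·I. We want v_2 with N^2 v_2 = 0 but N^1 v_2 ≠ 0; then v_{j-1} := N · v_j for j = 2, …, 2.

Pick v_2 = (2, -1, 0, 0)ᵀ.
Then v_1 = N · v_2 = (2, -1, 1, 0)ᵀ.

Sanity check: (A − (0)·I) v_1 = (0, 0, 0, 0)ᵀ = 0. ✓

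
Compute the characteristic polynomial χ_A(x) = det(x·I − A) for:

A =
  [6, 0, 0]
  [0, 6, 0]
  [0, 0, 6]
x^3 - 18*x^2 + 108*x - 216

Expanding det(x·I − A) (e.g. by cofactor expansion or by noting that A is similar to its Jordan form J, which has the same characteristic polynomial as A) gives
  χ_A(x) = x^3 - 18*x^2 + 108*x - 216
which factors as (x - 6)^3. The eigenvalues (with algebraic multiplicities) are λ = 6 with multiplicity 3.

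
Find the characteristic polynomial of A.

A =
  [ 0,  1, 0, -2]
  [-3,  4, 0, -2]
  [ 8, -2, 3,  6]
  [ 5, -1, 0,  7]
x^4 - 14*x^3 + 72*x^2 - 162*x + 135

Expanding det(x·I − A) (e.g. by cofactor expansion or by noting that A is similar to its Jordan form J, which has the same characteristic polynomial as A) gives
  χ_A(x) = x^4 - 14*x^3 + 72*x^2 - 162*x + 135
which factors as (x - 5)*(x - 3)^3. The eigenvalues (with algebraic multiplicities) are λ = 3 with multiplicity 3, λ = 5 with multiplicity 1.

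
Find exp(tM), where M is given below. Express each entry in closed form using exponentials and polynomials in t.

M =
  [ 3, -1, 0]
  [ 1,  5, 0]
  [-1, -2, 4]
e^{tM} =
  [-t*exp(4*t) + exp(4*t), -t*exp(4*t), 0]
  [t*exp(4*t), t*exp(4*t) + exp(4*t), 0]
  [-t^2*exp(4*t)/2 - t*exp(4*t), -t^2*exp(4*t)/2 - 2*t*exp(4*t), exp(4*t)]

Strategy: write M = P · J · P⁻¹ where J is a Jordan canonical form, so e^{tM} = P · e^{tJ} · P⁻¹, and e^{tJ} can be computed block-by-block.

M has Jordan form
J =
  [4, 1, 0]
  [0, 4, 1]
  [0, 0, 4]
(up to reordering of blocks).

Per-block formulas:
  For a 3×3 Jordan block J_3(4): exp(t · J_3(4)) = e^(4t)·(I + t·N + (t^2/2)·N^2), where N is the 3×3 nilpotent shift.

After assembling e^{tJ} and conjugating by P, we get:

e^{tM} =
  [-t*exp(4*t) + exp(4*t), -t*exp(4*t), 0]
  [t*exp(4*t), t*exp(4*t) + exp(4*t), 0]
  [-t^2*exp(4*t)/2 - t*exp(4*t), -t^2*exp(4*t)/2 - 2*t*exp(4*t), exp(4*t)]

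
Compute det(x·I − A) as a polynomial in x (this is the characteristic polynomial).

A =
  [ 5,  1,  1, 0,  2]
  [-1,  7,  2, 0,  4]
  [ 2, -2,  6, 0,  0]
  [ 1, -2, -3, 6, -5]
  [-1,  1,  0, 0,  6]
x^5 - 30*x^4 + 360*x^3 - 2160*x^2 + 6480*x - 7776

Expanding det(x·I − A) (e.g. by cofactor expansion or by noting that A is similar to its Jordan form J, which has the same characteristic polynomial as A) gives
  χ_A(x) = x^5 - 30*x^4 + 360*x^3 - 2160*x^2 + 6480*x - 7776
which factors as (x - 6)^5. The eigenvalues (with algebraic multiplicities) are λ = 6 with multiplicity 5.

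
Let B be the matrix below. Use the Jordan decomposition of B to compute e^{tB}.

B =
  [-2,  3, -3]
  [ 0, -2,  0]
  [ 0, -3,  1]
e^{tB} =
  [exp(-2*t), exp(t) - exp(-2*t), -exp(t) + exp(-2*t)]
  [0, exp(-2*t), 0]
  [0, -exp(t) + exp(-2*t), exp(t)]

Strategy: write B = P · J · P⁻¹ where J is a Jordan canonical form, so e^{tB} = P · e^{tJ} · P⁻¹, and e^{tJ} can be computed block-by-block.

B has Jordan form
J =
  [-2,  0, 0]
  [ 0, -2, 0]
  [ 0,  0, 1]
(up to reordering of blocks).

Per-block formulas:
  For a 1×1 block at λ = -2: exp(t · [-2]) = [e^(-2t)].
  For a 1×1 block at λ = 1: exp(t · [1]) = [e^(1t)].

After assembling e^{tJ} and conjugating by P, we get:

e^{tB} =
  [exp(-2*t), exp(t) - exp(-2*t), -exp(t) + exp(-2*t)]
  [0, exp(-2*t), 0]
  [0, -exp(t) + exp(-2*t), exp(t)]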